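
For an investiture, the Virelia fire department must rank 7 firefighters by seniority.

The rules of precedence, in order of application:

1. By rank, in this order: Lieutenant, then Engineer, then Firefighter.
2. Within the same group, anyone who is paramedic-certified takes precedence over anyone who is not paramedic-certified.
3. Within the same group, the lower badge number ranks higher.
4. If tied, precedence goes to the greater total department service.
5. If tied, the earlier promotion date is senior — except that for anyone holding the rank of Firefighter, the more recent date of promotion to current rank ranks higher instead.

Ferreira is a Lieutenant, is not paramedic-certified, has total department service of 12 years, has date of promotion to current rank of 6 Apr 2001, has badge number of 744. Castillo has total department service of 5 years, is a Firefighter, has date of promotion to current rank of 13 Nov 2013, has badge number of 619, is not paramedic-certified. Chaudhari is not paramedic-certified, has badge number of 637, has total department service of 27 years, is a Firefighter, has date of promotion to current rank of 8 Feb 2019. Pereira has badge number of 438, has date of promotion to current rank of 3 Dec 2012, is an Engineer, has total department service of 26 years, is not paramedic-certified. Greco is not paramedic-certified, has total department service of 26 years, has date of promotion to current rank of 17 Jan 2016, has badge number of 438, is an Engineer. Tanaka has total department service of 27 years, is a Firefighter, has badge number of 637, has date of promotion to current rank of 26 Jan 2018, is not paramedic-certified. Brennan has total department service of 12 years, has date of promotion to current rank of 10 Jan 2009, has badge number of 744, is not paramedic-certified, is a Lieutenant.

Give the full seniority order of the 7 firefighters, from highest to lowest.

Ferreira, Brennan, Pereira, Greco, Castillo, Chaudhari, Tanaka

By rank: Ferreira and Brennan (Lieutenant); then Pereira and Greco (Engineer); then Castillo, Chaudhari and Tanaka (Firefighter).
Ferreira and Brennan are each not paramedic-certified, so the next rule applies.
Ferreira and Brennan both have badge number 744, so the next rule applies.
Ferreira and Brennan both have total department service 12 years, so the next rule applies.
Among Ferreira and Brennan, by date of promotion to current rank (earlier first): Ferreira (6 Apr 2001) before Brennan (10 Jan 2009).
Pereira and Greco are each not paramedic-certified, so the next rule applies.
Pereira and Greco both have badge number 438, so the next rule applies.
Pereira and Greco both have total department service 26 years, so the next rule applies.
Among Pereira and Greco, by date of promotion to current rank (earlier first): Pereira (3 Dec 2012) before Greco (17 Jan 2016).
Castillo, Chaudhari and Tanaka are each not paramedic-certified, so the next rule applies.
Among Castillo, Chaudhari and Tanaka, by badge number (lower first): Castillo (619) before Chaudhari and Tanaka (637).
Chaudhari and Tanaka both have total department service 27 years, so the next rule applies.
Among Chaudhari and Tanaka, by date of promotion to current rank (later first) (reversed rule for this group): Chaudhari (8 Feb 2019) before Tanaka (26 Jan 2018).
Full order: Ferreira, Brennan, Pereira, Greco, Castillo, Chaudhari, Tanaka.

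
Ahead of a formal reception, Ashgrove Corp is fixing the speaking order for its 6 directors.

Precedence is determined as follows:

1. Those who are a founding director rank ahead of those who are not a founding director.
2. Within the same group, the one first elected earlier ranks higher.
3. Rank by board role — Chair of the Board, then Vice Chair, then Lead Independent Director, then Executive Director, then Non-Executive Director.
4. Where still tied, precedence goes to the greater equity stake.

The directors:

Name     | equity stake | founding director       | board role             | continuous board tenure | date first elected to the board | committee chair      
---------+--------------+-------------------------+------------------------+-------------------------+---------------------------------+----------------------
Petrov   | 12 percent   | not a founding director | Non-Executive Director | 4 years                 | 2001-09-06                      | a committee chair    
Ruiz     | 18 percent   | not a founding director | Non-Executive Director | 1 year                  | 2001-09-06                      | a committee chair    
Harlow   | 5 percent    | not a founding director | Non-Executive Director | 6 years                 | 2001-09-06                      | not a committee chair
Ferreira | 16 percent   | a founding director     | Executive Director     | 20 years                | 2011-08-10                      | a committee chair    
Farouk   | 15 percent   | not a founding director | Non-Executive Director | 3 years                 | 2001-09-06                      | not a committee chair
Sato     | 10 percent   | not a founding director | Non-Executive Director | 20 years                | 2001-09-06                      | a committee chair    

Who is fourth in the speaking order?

Petrov

By the first rule: Ferreira (a founding director); then Ruiz, Farouk, Petrov, Sato and Harlow (each not a founding director).
Ruiz, Farouk, Petrov, Sato and Harlow all have date first elected to the board 2001-09-06, so the next rule applies.
Ruiz, Farouk, Petrov, Sato and Harlow are each Non-Executive Director, so the next rule applies.
Among Ruiz, Farouk, Petrov, Sato and Harlow, by equity stake (higher first): Ruiz (18 percent) before Farouk (15 percent) before Petrov (12 percent) before Sato (10 percent) before Harlow (5 percent).
Order: Ferreira, Ruiz, Farouk, Petrov, Sato, Harlow.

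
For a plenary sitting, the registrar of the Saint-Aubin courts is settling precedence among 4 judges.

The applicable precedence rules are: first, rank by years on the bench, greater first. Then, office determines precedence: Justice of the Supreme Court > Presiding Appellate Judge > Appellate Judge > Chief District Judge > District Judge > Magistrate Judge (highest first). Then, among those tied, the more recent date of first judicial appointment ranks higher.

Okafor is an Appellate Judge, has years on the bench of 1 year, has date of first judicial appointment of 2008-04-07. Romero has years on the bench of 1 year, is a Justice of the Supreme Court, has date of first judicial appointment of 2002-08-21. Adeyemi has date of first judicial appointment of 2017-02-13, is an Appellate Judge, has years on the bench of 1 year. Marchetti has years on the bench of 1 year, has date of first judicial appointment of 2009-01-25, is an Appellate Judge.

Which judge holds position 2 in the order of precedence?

Adeyemi

By years on the bench (higher first): Romero, Adeyemi, Marchetti and Okafor (each 1 year).
Among Romero, Adeyemi, Marchetti and Okafor, by office: Romero (Justice of the Supreme Court) before Adeyemi, Marchetti and Okafor (Appellate Judge).
Among Adeyemi, Marchetti and Okafor, by date of first judicial appointment (later first): Adeyemi (2017-02-13) before Marchetti (2009-01-25) before Okafor (2008-04-07).
Order: Romero, Adeyemi, Marchetti, Okafor.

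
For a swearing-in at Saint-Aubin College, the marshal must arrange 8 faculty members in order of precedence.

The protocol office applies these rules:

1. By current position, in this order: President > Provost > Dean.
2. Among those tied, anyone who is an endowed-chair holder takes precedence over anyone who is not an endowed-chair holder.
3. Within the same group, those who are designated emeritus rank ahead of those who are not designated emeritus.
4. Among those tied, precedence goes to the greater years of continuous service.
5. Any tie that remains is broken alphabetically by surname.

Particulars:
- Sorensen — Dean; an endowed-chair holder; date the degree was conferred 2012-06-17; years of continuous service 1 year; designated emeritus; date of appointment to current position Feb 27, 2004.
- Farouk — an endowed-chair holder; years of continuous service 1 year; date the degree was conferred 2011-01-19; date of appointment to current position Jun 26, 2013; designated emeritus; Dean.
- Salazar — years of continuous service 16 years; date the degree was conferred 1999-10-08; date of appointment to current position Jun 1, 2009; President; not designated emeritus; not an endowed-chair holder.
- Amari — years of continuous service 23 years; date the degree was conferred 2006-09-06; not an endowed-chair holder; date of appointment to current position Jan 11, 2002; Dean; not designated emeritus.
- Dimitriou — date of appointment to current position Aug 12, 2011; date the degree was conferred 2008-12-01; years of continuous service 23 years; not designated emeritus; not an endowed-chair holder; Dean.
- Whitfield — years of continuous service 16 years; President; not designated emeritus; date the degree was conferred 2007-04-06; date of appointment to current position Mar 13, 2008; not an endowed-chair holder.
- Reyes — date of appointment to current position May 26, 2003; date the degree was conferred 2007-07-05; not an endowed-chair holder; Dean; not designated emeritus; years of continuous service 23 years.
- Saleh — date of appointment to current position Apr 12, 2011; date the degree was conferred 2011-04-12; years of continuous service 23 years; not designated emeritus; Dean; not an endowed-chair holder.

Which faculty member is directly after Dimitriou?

By current position: Salazar and Whitfield (President); then Farouk, Sorensen, Amari, Dimitriou, Reyes and Saleh (Dean).
Salazar and Whitfield are each not an endowed-chair holder, so the next rule applies.
Salazar and Whitfield are each not designated emeritus, so the next rule applies.
Salazar and Whitfield both have years of continuous service 16 years, so the next rule applies.
Among Salazar and Whitfield, alphabetically by surname: Salazar before Whitfield.
Among Farouk, Sorensen, Amari, Dimitriou, Reyes and Saleh, an endowed-chair holder before not an endowed-chair holder: Farouk and Sorensen (an endowed-chair holder) before Amari, Dimitriou, Reyes and Saleh (not an endowed-chair holder).
Farouk and Sorensen are each designated emeritus, so the next rule applies.
Farouk and Sorensen both have years of continuous service 1 year, so the next rule applies.
Among Farouk and Sorensen, alphabetically by surname: Farouk before Sorensen.
Amari, Dimitriou, Reyes and Saleh are each not designated emeritus, so the next rule applies.
Amari, Dimitriou, Reyes and Saleh all have years of continuous service 23 years, so the next rule applies.
Among Amari, Dimitriou, Reyes and Saleh, alphabetically by surname: Amari before Dimitriou before Reyes before Saleh.
Order: Salazar, Whitfield, Farouk, Sorensen, Amari, Dimitriou, Reyes, Saleh.

Reyes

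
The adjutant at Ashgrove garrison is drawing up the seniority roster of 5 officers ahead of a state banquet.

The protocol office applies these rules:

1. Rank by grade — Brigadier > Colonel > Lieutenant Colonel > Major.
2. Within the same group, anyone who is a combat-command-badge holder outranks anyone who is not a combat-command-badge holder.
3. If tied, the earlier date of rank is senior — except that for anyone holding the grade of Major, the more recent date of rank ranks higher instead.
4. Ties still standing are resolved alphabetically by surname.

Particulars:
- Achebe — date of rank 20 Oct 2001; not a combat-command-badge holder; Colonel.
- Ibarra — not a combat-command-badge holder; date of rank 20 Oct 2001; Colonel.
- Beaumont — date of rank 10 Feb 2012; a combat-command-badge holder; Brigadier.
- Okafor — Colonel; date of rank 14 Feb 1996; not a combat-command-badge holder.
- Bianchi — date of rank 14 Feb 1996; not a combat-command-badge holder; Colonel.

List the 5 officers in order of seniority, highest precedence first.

By grade: Beaumont (Brigadier); then Bianchi, Okafor, Achebe and Ibarra (Colonel).
Bianchi, Okafor, Achebe and Ibarra are each not a combat-command-badge holder, so the next rule applies.
Among Bianchi, Okafor, Achebe and Ibarra, by date of rank (earlier first): Bianchi and Okafor (14 Feb 1996) before Achebe and Ibarra (20 Oct 2001).
Among Bianchi and Okafor, alphabetically by surname: Bianchi before Okafor.
Among Achebe and Ibarra, alphabetically by surname: Achebe before Ibarra.
Full order: Beaumont, Bianchi, Okafor, Achebe, Ibarra.

Beaumont, Bianchi, Okafor, Achebe, Ibarra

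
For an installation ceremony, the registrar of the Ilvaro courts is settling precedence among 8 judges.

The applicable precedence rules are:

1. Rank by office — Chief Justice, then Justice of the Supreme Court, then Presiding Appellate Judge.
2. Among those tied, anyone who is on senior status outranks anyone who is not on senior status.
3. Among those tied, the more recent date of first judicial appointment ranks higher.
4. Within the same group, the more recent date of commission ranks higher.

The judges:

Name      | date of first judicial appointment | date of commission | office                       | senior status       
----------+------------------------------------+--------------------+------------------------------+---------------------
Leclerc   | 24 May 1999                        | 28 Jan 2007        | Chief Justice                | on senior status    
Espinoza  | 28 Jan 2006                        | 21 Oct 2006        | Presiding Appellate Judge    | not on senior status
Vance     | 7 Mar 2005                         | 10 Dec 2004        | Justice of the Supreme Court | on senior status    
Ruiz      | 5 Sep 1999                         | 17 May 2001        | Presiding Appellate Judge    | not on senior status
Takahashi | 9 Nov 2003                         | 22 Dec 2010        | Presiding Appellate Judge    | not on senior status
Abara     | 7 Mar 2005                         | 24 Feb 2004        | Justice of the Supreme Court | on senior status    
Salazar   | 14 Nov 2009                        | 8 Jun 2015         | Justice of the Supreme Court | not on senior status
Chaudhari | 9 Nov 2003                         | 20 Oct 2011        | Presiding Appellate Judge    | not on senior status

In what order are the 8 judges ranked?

By office: Leclerc (Chief Justice); then Vance, Abara and Salazar (Justice of the Supreme Court); then Espinoza, Chaudhari, Takahashi and Ruiz (Presiding Appellate Judge).
Among Vance, Abara and Salazar, on senior status before not on senior status: Vance and Abara (on senior status) before Salazar (not on senior status).
Vance and Abara both have date of first judicial appointment 7 Mar 2005, so the next rule applies.
Among Vance and Abara, by date of commission (later first): Vance (10 Dec 2004) before Abara (24 Feb 2004).
Espinoza, Chaudhari, Takahashi and Ruiz are each not on senior status, so the next rule applies.
Among Espinoza, Chaudhari, Takahashi and Ruiz, by date of first judicial appointment (later first): Espinoza (28 Jan 2006) before Chaudhari and Takahashi (9 Nov 2003) before Ruiz (5 Sep 1999).
Among Chaudhari and Takahashi, by date of commission (later first): Chaudhari (20 Oct 2011) before Takahashi (22 Dec 2010).
Full order: Leclerc, Vance, Abara, Salazar, Espinoza, Chaudhari, Takahashi, Ruiz.

Leclerc, Vance, Abara, Salazar, Espinoza, Chaudhari, Takahashi, Ruiz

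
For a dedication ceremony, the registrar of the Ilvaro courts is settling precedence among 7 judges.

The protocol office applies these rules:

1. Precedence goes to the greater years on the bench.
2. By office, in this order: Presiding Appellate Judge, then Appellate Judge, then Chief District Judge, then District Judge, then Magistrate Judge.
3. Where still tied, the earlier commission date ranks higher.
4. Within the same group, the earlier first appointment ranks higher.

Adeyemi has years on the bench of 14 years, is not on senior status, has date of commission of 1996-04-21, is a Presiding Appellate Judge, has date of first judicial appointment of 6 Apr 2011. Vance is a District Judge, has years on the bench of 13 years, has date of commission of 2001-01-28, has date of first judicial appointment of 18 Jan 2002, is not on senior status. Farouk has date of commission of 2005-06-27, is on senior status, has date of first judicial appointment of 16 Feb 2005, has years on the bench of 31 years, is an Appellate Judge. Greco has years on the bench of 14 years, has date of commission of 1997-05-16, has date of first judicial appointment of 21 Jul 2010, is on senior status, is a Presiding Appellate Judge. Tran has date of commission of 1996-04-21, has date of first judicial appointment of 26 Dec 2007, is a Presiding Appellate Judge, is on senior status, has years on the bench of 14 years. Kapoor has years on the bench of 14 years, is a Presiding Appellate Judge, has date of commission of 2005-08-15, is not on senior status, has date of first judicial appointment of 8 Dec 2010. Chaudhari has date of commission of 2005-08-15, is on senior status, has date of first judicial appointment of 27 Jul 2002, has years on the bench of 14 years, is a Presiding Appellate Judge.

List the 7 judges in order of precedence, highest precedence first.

Farouk, Tran, Adeyemi, Greco, Chaudhari, Kapoor, Vance

By years on the bench (higher first): Farouk (31 years); then Tran, Adeyemi, Greco, Chaudhari and Kapoor (each 14 years); then Vance (13 years).
Tran, Adeyemi, Greco, Chaudhari and Kapoor are each Presiding Appellate Judge, so the next rule applies.
Among Tran, Adeyemi, Greco, Chaudhari and Kapoor, by date of commission (earlier first): Tran and Adeyemi (1996-04-21) before Greco (1997-05-16) before Chaudhari and Kapoor (2005-08-15).
Among Tran and Adeyemi, by date of first judicial appointment (earlier first): Tran (26 Dec 2007) before Adeyemi (6 Apr 2011).
Among Chaudhari and Kapoor, by date of first judicial appointment (earlier first): Chaudhari (27 Jul 2002) before Kapoor (8 Dec 2010).
Full order: Farouk, Tran, Adeyemi, Greco, Chaudhari, Kapoor, Vance.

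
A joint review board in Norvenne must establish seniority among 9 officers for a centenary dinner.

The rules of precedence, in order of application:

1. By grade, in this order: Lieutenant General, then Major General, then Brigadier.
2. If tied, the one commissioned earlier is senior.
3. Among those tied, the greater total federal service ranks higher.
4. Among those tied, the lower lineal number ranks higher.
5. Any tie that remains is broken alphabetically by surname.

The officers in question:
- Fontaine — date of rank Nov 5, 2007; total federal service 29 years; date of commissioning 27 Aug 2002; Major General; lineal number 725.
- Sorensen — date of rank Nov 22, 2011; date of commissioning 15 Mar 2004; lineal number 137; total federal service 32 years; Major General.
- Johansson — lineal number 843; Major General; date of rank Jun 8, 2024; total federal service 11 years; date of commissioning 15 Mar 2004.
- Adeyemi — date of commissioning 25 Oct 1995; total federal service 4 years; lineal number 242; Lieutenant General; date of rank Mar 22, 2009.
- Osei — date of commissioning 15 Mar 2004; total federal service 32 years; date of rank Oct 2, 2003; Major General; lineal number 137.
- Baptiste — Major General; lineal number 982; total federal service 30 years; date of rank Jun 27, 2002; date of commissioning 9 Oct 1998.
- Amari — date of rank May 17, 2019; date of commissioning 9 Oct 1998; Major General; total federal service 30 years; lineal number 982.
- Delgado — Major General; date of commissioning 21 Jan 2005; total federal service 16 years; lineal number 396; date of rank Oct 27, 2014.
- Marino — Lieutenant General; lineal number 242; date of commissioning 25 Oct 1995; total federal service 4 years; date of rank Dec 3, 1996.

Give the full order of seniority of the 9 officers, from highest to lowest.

Adeyemi, Marino, Amari, Baptiste, Fontaine, Osei, Sorensen, Johansson, Delgado

By grade: Adeyemi and Marino (Lieutenant General); then Amari, Baptiste, Fontaine, Osei, Sorensen, Johansson and Delgado (Major General).
Adeyemi and Marino both have date of commissioning 25 Oct 1995, so the next rule applies.
Adeyemi and Marino both have total federal service 4 years, so the next rule applies.
Adeyemi and Marino both have lineal number 242, so the next rule applies.
Among Adeyemi and Marino, alphabetically by surname: Adeyemi before Marino.
Among Amari, Baptiste, Fontaine, Osei, Sorensen, Johansson and Delgado, by date of commissioning (earlier first): Amari and Baptiste (9 Oct 1998) before Fontaine (27 Aug 2002) before Osei, Sorensen and Johansson (15 Mar 2004) before Delgado (21 Jan 2005).
Amari and Baptiste both have total federal service 30 years, so the next rule applies.
Amari and Baptiste both have lineal number 982, so the next rule applies.
Among Amari and Baptiste, alphabetically by surname: Amari before Baptiste.
Among Osei, Sorensen and Johansson, by total federal service (higher first): Osei and Sorensen (32 years) before Johansson (11 years).
Osei and Sorensen both have lineal number 137, so the next rule applies.
Among Osei and Sorensen, alphabetically by surname: Osei before Sorensen.
Full order: Adeyemi, Marino, Amari, Baptiste, Fontaine, Osei, Sorensen, Johansson, Delgado.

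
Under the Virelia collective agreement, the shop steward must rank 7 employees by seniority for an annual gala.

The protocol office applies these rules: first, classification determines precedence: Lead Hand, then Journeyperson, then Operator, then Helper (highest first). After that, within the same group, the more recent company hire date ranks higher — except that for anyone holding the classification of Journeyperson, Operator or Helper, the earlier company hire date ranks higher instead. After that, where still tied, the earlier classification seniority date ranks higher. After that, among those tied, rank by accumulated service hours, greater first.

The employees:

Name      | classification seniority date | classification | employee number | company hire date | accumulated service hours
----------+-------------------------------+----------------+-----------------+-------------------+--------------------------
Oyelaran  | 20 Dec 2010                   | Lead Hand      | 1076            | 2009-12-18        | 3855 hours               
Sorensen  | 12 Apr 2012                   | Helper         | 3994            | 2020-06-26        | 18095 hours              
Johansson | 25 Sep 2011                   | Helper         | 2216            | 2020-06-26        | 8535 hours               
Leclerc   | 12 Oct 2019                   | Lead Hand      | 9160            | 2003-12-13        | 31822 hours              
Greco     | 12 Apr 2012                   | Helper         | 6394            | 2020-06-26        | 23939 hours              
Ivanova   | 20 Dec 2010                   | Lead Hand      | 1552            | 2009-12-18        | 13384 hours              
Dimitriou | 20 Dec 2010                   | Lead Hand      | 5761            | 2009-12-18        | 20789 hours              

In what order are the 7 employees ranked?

Dimitriou, Ivanova, Oyelaran, Leclerc, Johansson, Greco, Sorensen

By classification: Dimitriou, Ivanova, Oyelaran and Leclerc (Lead Hand); then Johansson, Greco and Sorensen (Helper).
Among Dimitriou, Ivanova, Oyelaran and Leclerc, by company hire date (later first): Dimitriou, Ivanova and Oyelaran (2009-12-18) before Leclerc (2003-12-13).
Dimitriou, Ivanova and Oyelaran all have classification seniority date 20 Dec 2010, so the next rule applies.
Among Dimitriou, Ivanova and Oyelaran, by accumulated service hours (higher first): Dimitriou (20789 hours) before Ivanova (13384 hours) before Oyelaran (3855 hours).
Johansson, Greco and Sorensen all have company hire date 2020-06-26, so the next rule applies.
Among Johansson, Greco and Sorensen, by classification seniority date (earlier first): Johansson (25 Sep 2011) before Greco and Sorensen (12 Apr 2012).
Among Greco and Sorensen, by accumulated service hours (higher first): Greco (23939 hours) before Sorensen (18095 hours).
Full order: Dimitriou, Ivanova, Oyelaran, Leclerc, Johansson, Greco, Sorensen.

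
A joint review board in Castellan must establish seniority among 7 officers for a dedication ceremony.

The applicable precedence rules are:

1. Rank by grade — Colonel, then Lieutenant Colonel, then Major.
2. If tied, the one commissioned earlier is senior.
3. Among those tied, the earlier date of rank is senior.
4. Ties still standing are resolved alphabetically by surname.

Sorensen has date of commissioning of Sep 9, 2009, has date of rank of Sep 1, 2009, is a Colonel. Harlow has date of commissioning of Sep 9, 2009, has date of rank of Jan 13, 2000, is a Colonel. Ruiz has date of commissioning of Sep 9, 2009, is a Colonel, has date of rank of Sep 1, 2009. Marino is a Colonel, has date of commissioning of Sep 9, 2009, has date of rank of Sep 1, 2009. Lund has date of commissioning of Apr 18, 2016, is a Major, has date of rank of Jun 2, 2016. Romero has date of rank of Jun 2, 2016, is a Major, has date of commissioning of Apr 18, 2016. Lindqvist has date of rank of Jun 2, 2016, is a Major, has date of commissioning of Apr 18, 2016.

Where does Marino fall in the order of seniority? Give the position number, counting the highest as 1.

By grade: Harlow, Marino, Ruiz and Sorensen (Colonel); then Lindqvist, Lund and Romero (Major).
Harlow, Marino, Ruiz and Sorensen all have date of commissioning Sep 9, 2009, so the next rule applies.
Among Harlow, Marino, Ruiz and Sorensen, by date of rank (earlier first): Harlow (Jan 13, 2000) before Marino, Ruiz and Sorensen (Sep 1, 2009).
Among Marino, Ruiz and Sorensen, alphabetically by surname: Marino before Ruiz before Sorensen.
Lindqvist, Lund and Romero all have date of commissioning Apr 18, 2016, so the next rule applies.
Lindqvist, Lund and Romero all have date of rank Jun 2, 2016, so the next rule applies.
Among Lindqvist, Lund and Romero, alphabetically by surname: Lindqvist before Lund before Romero.
Order: Harlow, Marino, Ruiz, Sorensen, Lindqvist, Lund, Romero. So position 2.

2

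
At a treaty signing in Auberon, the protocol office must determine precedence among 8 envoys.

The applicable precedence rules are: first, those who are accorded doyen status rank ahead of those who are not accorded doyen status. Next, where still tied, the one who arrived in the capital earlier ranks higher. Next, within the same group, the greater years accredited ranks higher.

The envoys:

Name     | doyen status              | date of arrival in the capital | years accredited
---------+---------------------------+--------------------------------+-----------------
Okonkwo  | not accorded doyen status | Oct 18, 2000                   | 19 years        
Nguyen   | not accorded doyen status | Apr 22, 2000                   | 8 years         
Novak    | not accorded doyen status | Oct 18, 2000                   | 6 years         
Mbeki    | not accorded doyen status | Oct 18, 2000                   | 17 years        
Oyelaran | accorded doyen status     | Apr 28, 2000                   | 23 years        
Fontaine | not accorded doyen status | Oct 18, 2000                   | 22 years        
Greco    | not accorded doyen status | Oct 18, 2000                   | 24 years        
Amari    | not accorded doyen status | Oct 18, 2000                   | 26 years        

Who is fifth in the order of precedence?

Fontaine

By the first rule: Oyelaran (accorded doyen status); then Nguyen, Amari, Greco, Fontaine, Okonkwo, Mbeki and Novak (each not accorded doyen status).
Among Nguyen, Amari, Greco, Fontaine, Okonkwo, Mbeki and Novak, by date of arrival in the capital (earlier first): Nguyen (Apr 22, 2000) before Amari, Greco, Fontaine, Okonkwo, Mbeki and Novak (Oct 18, 2000).
Among Amari, Greco, Fontaine, Okonkwo, Mbeki and Novak, by years accredited (higher first): Amari (26 years) before Greco (24 years) before Fontaine (22 years) before Okonkwo (19 years) before Mbeki (17 years) before Novak (6 years).
Order: Oyelaran, Nguyen, Amari, Greco, Fontaine, Okonkwo, Mbeki, Novak.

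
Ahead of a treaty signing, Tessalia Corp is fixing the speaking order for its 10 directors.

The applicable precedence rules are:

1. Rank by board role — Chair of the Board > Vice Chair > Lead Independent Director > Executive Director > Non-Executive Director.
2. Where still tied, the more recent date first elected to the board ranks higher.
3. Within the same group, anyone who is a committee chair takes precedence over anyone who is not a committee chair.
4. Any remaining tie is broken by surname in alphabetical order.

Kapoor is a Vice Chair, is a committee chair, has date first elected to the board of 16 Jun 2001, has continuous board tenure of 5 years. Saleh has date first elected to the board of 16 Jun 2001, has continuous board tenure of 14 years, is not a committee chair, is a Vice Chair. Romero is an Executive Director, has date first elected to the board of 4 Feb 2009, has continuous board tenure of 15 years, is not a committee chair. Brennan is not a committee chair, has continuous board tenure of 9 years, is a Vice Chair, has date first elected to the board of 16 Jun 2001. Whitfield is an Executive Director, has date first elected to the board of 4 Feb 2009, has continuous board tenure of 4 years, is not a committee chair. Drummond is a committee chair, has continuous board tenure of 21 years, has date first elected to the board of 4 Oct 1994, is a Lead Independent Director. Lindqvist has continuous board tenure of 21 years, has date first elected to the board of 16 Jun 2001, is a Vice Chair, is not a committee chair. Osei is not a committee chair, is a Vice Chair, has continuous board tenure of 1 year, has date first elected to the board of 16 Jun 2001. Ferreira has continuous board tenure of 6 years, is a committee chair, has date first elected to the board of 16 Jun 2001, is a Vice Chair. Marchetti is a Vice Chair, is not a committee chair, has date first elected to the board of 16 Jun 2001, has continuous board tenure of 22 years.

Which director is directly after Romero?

Whitfield

By board role: Ferreira, Kapoor, Brennan, Lindqvist, Marchetti, Osei and Saleh (Vice Chair); then Drummond (Lead Independent Director); then Romero and Whitfield (Executive Director).
Ferreira, Kapoor, Brennan, Lindqvist, Marchetti, Osei and Saleh all have date first elected to the board 16 Jun 2001, so the next rule applies.
Among Ferreira, Kapoor, Brennan, Lindqvist, Marchetti, Osei and Saleh, a committee chair before not a committee chair: Ferreira and Kapoor (a committee chair) before Brennan, Lindqvist, Marchetti, Osei and Saleh (not a committee chair).
Among Ferreira and Kapoor, alphabetically by surname: Ferreira before Kapoor.
Among Brennan, Lindqvist, Marchetti, Osei and Saleh, alphabetically by surname: Brennan before Lindqvist before Marchetti before Osei before Saleh.
Romero and Whitfield both have date first elected to the board 4 Feb 2009, so the next rule applies.
Romero and Whitfield are each not a committee chair, so the next rule applies.
Among Romero and Whitfield, alphabetically by surname: Romero before Whitfield.
Order: Ferreira, Kapoor, Brennan, Lindqvist, Marchetti, Osei, Saleh, Drummond, Romero, Whitfield.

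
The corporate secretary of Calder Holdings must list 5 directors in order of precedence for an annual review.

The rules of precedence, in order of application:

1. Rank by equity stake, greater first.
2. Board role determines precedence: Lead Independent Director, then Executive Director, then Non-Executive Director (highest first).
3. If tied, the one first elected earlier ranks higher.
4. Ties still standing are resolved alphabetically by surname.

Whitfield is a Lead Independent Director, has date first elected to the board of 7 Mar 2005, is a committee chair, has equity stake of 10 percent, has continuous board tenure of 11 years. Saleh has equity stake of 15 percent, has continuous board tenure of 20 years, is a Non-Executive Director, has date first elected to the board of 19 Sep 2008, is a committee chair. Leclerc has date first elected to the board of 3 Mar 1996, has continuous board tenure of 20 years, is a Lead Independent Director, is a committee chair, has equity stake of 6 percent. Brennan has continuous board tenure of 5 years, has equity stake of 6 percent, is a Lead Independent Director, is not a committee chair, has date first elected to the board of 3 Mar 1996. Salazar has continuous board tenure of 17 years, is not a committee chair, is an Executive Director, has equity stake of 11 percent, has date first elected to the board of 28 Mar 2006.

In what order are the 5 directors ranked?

By equity stake (higher first): Saleh (15 percent); then Salazar (11 percent); then Whitfield (10 percent); then Brennan and Leclerc (both 6 percent).
Brennan and Leclerc are each Lead Independent Director, so the next rule applies.
Brennan and Leclerc both have date first elected to the board 3 Mar 1996, so the next rule applies.
Among Brennan and Leclerc, alphabetically by surname: Brennan before Leclerc.
Full order: Saleh, Salazar, Whitfield, Brennan, Leclerc.

Saleh, Salazar, Whitfield, Brennan, Leclerc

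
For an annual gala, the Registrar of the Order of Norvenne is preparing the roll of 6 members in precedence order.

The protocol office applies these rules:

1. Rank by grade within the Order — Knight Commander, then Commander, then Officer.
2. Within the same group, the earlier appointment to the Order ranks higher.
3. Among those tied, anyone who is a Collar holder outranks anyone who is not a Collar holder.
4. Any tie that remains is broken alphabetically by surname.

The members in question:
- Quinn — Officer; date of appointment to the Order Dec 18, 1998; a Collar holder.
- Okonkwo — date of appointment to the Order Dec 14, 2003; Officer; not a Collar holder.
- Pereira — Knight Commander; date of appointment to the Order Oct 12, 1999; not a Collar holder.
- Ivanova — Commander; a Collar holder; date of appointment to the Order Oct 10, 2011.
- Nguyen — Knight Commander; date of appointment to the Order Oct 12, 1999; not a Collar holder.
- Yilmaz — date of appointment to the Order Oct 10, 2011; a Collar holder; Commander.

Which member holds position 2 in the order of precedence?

Pereira

By grade within the Order: Nguyen and Pereira (Knight Commander); then Ivanova and Yilmaz (Commander); then Quinn and Okonkwo (Officer).
Nguyen and Pereira both have date of appointment to the Order Oct 12, 1999, so the next rule applies.
Nguyen and Pereira are each not a Collar holder, so the next rule applies.
Among Nguyen and Pereira, alphabetically by surname: Nguyen before Pereira.
Ivanova and Yilmaz both have date of appointment to the Order Oct 10, 2011, so the next rule applies.
Ivanova and Yilmaz are each a Collar holder, so the next rule applies.
Among Ivanova and Yilmaz, alphabetically by surname: Ivanova before Yilmaz.
Among Quinn and Okonkwo, by date of appointment to the Order (earlier first): Quinn (Dec 18, 1998) before Okonkwo (Dec 14, 2003).
Order: Nguyen, Pereira, Ivanova, Yilmaz, Quinn, Okonkwo.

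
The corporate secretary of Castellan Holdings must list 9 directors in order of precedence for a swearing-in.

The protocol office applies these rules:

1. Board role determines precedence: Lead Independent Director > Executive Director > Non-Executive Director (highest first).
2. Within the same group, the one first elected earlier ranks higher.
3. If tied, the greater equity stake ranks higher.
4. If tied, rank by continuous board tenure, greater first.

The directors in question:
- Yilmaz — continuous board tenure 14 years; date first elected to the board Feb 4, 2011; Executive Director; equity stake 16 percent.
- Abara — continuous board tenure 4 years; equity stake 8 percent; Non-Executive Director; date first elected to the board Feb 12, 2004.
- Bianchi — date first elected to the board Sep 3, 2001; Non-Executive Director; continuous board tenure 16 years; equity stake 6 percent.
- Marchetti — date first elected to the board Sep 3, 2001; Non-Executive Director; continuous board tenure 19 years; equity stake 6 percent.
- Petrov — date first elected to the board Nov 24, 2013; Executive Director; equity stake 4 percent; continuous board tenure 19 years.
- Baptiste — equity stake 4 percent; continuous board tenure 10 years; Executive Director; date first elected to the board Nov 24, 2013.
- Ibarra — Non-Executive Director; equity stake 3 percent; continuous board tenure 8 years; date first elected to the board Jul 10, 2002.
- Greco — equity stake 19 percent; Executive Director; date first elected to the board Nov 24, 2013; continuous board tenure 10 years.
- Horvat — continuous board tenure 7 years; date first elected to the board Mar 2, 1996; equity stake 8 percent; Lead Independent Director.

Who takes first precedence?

Horvat

By board role: Horvat (Lead Independent Director); then Yilmaz, Greco, Petrov and Baptiste (Executive Director); then Marchetti, Bianchi, Ibarra and Abara (Non-Executive Director).
Among Yilmaz, Greco, Petrov and Baptiste, by date first elected to the board (earlier first): Yilmaz (Feb 4, 2011) before Greco, Petrov and Baptiste (Nov 24, 2013).
Among Greco, Petrov and Baptiste, by equity stake (higher first): Greco (19 percent) before Petrov and Baptiste (4 percent).
Among Petrov and Baptiste, by continuous board tenure (higher first): Petrov (19 years) before Baptiste (10 years).
Among Marchetti, Bianchi, Ibarra and Abara, by date first elected to the board (earlier first): Marchetti and Bianchi (Sep 3, 2001) before Ibarra (Jul 10, 2002) before Abara (Feb 12, 2004).
Marchetti and Bianchi both have equity stake 6 percent, so the next rule applies.
Among Marchetti and Bianchi, by continuous board tenure (higher first): Marchetti (19 years) before Bianchi (16 years).
Order: Horvat, Yilmaz, Greco, Petrov, Baptiste, Marchetti, Bianchi, Ibarra, Abara.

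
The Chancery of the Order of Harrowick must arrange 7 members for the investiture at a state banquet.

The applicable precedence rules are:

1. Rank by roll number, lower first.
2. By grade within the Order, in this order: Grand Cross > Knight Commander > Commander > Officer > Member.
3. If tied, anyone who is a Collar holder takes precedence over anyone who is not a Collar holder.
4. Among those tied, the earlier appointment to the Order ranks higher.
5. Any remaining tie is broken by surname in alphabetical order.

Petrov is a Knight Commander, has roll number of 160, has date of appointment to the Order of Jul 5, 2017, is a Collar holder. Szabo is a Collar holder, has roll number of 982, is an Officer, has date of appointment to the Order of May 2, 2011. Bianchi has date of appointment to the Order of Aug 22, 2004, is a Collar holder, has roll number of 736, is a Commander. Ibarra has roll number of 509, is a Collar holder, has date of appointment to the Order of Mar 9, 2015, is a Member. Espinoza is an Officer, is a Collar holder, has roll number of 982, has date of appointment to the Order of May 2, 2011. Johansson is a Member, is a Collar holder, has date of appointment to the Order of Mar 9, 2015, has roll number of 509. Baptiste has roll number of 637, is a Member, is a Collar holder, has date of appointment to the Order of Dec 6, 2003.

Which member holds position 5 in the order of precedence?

By roll number (lower first): Petrov (160); then Ibarra and Johansson (both 509); then Baptiste (637); then Bianchi (736); then Espinoza and Szabo (both 982).
Ibarra and Johansson are each Member, so the next rule applies.
Ibarra and Johansson are each a Collar holder, so the next rule applies.
Ibarra and Johansson both have date of appointment to the Order Mar 9, 2015, so the next rule applies.
Among Ibarra and Johansson, alphabetically by surname: Ibarra before Johansson.
Espinoza and Szabo are each Officer, so the next rule applies.
Espinoza and Szabo are each a Collar holder, so the next rule applies.
Espinoza and Szabo both have date of appointment to the Order May 2, 2011, so the next rule applies.
Among Espinoza and Szabo, alphabetically by surname: Espinoza before Szabo.
Order: Petrov, Ibarra, Johansson, Baptiste, Bianchi, Espinoza, Szabo.

Bianchi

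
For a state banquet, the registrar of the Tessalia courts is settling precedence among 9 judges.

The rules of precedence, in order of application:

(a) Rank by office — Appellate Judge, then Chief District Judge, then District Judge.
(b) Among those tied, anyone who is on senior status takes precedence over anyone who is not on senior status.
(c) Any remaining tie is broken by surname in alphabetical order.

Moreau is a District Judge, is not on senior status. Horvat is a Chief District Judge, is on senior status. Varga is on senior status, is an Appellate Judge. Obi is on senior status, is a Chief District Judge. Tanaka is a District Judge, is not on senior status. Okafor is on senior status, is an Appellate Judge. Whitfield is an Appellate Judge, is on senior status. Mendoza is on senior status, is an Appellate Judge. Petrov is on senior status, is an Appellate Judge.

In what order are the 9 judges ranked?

By office: Mendoza, Okafor, Petrov, Varga and Whitfield (Appellate Judge); then Horvat and Obi (Chief District Judge); then Moreau and Tanaka (District Judge).
Mendoza, Okafor, Petrov, Varga and Whitfield are each on senior status, so the next rule applies.
Among Mendoza, Okafor, Petrov, Varga and Whitfield, alphabetically by surname: Mendoza before Okafor before Petrov before Varga before Whitfield.
Horvat and Obi are each on senior status, so the next rule applies.
Among Horvat and Obi, alphabetically by surname: Horvat before Obi.
Moreau and Tanaka are each not on senior status, so the next rule applies.
Among Moreau and Tanaka, alphabetically by surname: Moreau before Tanaka.
Full order: Mendoza, Okafor, Petrov, Varga, Whitfield, Horvat, Obi, Moreau, Tanaka.

Mendoza, Okafor, Petrov, Varga, Whitfield, Horvat, Obi, Moreau, Tanaka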